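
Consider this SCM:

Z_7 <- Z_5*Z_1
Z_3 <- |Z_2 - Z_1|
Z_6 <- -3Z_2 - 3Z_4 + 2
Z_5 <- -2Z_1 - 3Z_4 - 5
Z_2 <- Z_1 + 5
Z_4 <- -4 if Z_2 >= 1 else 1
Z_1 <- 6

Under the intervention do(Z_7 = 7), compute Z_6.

-19

Intervening sets Z_7 = 7 and removes its equation (Z_7 <- Z_5*Z_1).
Since Z_6 is not a descendant of the intervened variable, it is unaffected.
Z_2 = Z_1 + 5  [with Z_1=6]  = 11
Z_4 = -4 if Z_2 >= 1 else 1  [with Z_2=11]  = -4
Z_6 = -3Z_2 - 3Z_4 + 2  [with Z_2=11, Z_4=-4]  = -19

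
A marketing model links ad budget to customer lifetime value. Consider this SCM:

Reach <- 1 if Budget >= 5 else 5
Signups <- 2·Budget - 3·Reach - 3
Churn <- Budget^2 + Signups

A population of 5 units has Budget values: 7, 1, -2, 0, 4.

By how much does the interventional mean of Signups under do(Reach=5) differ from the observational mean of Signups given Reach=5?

2.5

Every unit gets Reach=5 under the intervention. Signups values become -4, -16, -22, -18, -10; E[Signups|do(Reach=5)] = -14.
Conditioning on Reach=5 selects the 4 unit(s) with Budget ∈ {1, -2, 0, 4}. Their Signups values: -16, -22, -18, -10. Mean = -16.5.
Difference = -14 − (-16.5) = 2.5.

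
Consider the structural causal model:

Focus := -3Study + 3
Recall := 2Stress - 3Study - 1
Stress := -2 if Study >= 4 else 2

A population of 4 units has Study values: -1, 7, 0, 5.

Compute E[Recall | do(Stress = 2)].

The intervention sets Stress=2 in all 4 units regardless of Study. Recomputing Recall per unit gives 6, -18, 3, -12; average -5.25.

-5.25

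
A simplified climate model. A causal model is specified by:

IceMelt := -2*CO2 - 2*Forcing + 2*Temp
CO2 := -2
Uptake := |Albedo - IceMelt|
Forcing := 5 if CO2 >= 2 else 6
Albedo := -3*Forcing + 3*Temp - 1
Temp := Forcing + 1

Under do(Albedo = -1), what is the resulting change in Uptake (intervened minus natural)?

3

The intervention breaks the incoming arrows to Albedo: Albedo := -3*Forcing + 3*Temp - 1 no longer applies, and Albedo = -1.
Forcing = 5 if CO2 >= 2 else 6  [with CO2=-2]  = 6
Temp = Forcing + 1  [with Forcing=6]  = 7
IceMelt = -2*CO2 - 2*Forcing + 2*Temp  [with CO2=-2, Forcing=6, Temp=7]  = 6
Uptake = |Albedo - IceMelt|  [with Albedo=-1, IceMelt=6]  = 7
Without intervention: Forcing = 5 if CO2 >= 2 else 6  [with CO2=-2]  = 6; Temp = Forcing + 1  [with Forcing=6]  = 7; IceMelt = -2*CO2 - 2*Forcing + 2*Temp  [with CO2=-2, Forcing=6, Temp=7]  = 6; Albedo = -3*Forcing + 3*Temp - 1  [with Forcing=6, Temp=7]  = 2; Uptake = |Albedo - IceMelt|  [with Albedo=2, IceMelt=6]  = 4.
Change = 7 − 4 = 3.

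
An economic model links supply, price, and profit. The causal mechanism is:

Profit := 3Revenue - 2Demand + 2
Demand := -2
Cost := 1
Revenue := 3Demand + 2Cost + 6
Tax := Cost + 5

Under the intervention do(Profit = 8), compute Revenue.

do(Profit=8) replaces the equation Profit := 3Revenue - 2Demand + 2 with the constant Profit = 8.
Revenue is not downstream of the intervention, so its value is determined by the original equations.
Revenue = 3Demand + 2Cost + 6  [with Demand=-2, Cost=1]  = 2

2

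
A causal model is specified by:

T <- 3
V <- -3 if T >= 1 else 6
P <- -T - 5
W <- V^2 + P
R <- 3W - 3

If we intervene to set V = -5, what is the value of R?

do(V=-5) replaces the equation V <- -3 if T >= 1 else 6 with the constant V = -5.
P = -T - 5  [with T=3]  = -8
W = V^2 + P  [with V=-5, P=-8]  = 17
R = 3W - 3  [with W=17]  = 48

48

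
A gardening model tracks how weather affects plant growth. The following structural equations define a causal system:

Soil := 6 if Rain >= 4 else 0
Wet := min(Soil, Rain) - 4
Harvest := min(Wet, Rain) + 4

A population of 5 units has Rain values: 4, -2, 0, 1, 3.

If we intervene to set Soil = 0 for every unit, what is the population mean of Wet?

Under do(Soil=0), Soil's equation is replaced by Soil=0 for every unit. Per-unit Wet: -4, -6, -4, -4, -4. Mean = -4.4.

-4.4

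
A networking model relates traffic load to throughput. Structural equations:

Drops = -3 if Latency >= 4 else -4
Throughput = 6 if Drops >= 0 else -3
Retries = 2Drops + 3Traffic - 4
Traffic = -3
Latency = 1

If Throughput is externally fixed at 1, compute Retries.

-21

The intervention breaks the incoming arrows to Throughput: Throughput = 6 if Drops >= 0 else -3 no longer applies, and Throughput = 1.
Since Retries is not a descendant of the intervened variable, it is unaffected.
Drops = -3 if Latency >= 4 else -4  [with Latency=1]  = -4
Retries = 2Drops + 3Traffic - 4  [with Drops=-4, Traffic=-3]  = -21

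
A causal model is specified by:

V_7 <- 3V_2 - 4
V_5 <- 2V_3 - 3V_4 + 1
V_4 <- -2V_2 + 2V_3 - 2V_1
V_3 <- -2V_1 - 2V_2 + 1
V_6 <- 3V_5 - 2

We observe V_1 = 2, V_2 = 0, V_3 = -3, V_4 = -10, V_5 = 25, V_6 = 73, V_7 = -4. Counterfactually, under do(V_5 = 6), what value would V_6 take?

16

The intervention breaks the incoming arrows to V_5: V_5 <- 2V_3 - 3V_4 + 1 no longer applies, and V_5 = 6.
V_6 = 3V_5 - 2  [with V_5=6]  = 16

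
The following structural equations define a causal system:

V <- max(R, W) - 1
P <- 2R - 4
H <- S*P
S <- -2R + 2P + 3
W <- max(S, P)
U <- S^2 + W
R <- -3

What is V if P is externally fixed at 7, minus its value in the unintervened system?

do(P=7) replaces the equation P <- 2R - 4 with the constant P = 7.
S = -2R + 2P + 3  [with R=-3, P=7]  = 23
W = max(S, P)  [with S=23, P=7]  = 23
V = max(R, W) - 1  [with R=-3, W=23]  = 22
Without intervention: P = 2R - 4  [with R=-3]  = -10; S = -2R + 2P + 3  [with R=-3, P=-10]  = -11; W = max(S, P)  [with S=-11, P=-10]  = -10; V = max(R, W) - 1  [with R=-3, W=-10]  = -4.
Change = 22 − (-4) = 26.

26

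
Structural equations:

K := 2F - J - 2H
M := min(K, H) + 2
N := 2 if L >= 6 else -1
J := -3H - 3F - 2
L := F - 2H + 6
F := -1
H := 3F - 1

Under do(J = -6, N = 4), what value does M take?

-2

Under do(J = -6, N = 4), each intervened variable's structural equation is replaced by its fixed value.
H = 3F - 1  [with F=-1]  = -4
K = 2F - J - 2H  [with F=-1, J=-6, H=-4]  = 12
M = min(K, H) + 2  [with K=12, H=-4]  = -2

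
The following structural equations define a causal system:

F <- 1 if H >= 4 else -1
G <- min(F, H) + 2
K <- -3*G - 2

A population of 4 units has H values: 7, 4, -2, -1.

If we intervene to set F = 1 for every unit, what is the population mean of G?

Under do(F=1), F's equation is replaced by F=1 for every unit. Per-unit G: 3, 3, 0, 1. Mean = 1.75.

1.75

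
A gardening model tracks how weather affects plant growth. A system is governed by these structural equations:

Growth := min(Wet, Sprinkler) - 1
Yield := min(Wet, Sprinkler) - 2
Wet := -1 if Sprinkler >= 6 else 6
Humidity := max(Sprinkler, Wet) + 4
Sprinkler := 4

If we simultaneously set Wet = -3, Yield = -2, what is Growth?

-4

Under do(Wet = -3, Yield = -2), each intervened variable's structural equation is replaced by its fixed value.
Growth = min(Wet, Sprinkler) - 1  [with Wet=-3, Sprinkler=4]  = -4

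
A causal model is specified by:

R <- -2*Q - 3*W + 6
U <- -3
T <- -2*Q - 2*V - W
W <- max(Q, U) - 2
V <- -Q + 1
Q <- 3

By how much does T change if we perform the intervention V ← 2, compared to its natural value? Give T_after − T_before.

-8

Under do(V=2), the mechanism V <- -Q + 1 is discarded; V is fixed at 2.
W = max(Q, U) - 2  [with Q=3, U=-3]  = 1
T = -2*Q - 2*V - W  [with Q=3, V=2, W=1]  = -11
Without intervention: W = max(Q, U) - 2  [with Q=3, U=-3]  = 1; V = -Q + 1  [with Q=3]  = -2; T = -2*Q - 2*V - W  [with Q=3, V=-2, W=1]  = -3.
Change = -11 − (-3) = -8.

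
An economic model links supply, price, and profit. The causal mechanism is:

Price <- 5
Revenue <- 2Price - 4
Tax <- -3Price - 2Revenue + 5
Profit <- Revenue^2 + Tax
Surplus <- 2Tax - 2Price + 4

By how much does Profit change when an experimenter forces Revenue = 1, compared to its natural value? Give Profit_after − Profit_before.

-25

Under do(Revenue=1), the mechanism Revenue <- 2Price - 4 is discarded; Revenue is fixed at 1.
Tax = -3Price - 2Revenue + 5  [with Price=5, Revenue=1]  = -12
Profit = Revenue^2 + Tax  [with Revenue=1, Tax=-12]  = -11
Without intervention: Revenue = 2Price - 4  [with Price=5]  = 6; Tax = -3Price - 2Revenue + 5  [with Price=5, Revenue=6]  = -22; Profit = Revenue^2 + Tax  [with Revenue=6, Tax=-22]  = 14.
Change = -11 − 14 = -25.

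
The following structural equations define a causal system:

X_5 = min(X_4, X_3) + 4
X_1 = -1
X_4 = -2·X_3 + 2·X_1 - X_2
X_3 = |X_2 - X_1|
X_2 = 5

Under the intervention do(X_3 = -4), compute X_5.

0

do(X_3=-4) replaces the equation X_3 = |X_2 - X_1| with the constant X_3 = -4.
X_4 = -2·X_3 + 2·X_1 - X_2  [with X_3=-4, X_1=-1, X_2=5]  = 1
X_5 = min(X_4, X_3) + 4  [with X_4=1, X_3=-4]  = 0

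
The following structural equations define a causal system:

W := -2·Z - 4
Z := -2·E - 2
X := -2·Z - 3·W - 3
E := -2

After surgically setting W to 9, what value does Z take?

2

Under do(W=9), the mechanism W := -2·Z - 4 is discarded; W is fixed at 9.
Since Z is not a descendant of the intervened variable, it is unaffected.
Z = -2·E - 2  [with E=-2]  = 2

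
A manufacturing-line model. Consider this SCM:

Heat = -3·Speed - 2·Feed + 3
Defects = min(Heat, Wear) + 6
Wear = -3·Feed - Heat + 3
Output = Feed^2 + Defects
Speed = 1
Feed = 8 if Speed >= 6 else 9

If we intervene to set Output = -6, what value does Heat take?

do(Output=-6) replaces the equation Output = Feed^2 + Defects with the constant Output = -6.
Heat is not downstream of the intervention, so its value is determined by the original equations.
Feed = 8 if Speed >= 6 else 9  [with Speed=1]  = 9
Heat = -3·Speed - 2·Feed + 3  [with Speed=1, Feed=9]  = -18

-18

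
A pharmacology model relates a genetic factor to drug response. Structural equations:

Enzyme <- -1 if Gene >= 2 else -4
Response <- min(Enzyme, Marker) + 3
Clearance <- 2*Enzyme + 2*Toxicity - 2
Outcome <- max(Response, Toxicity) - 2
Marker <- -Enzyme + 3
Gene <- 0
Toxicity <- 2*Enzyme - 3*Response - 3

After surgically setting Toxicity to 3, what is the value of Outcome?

Under do(Toxicity=3), the mechanism Toxicity <- 2*Enzyme - 3*Response - 3 is discarded; Toxicity is fixed at 3.
Enzyme = -1 if Gene >= 2 else -4  [with Gene=0]  = -4
Marker = -Enzyme + 3  [with Enzyme=-4]  = 7
Response = min(Enzyme, Marker) + 3  [with Enzyme=-4, Marker=7]  = -1
Outcome = max(Response, Toxicity) - 2  [with Response=-1, Toxicity=3]  = 1

1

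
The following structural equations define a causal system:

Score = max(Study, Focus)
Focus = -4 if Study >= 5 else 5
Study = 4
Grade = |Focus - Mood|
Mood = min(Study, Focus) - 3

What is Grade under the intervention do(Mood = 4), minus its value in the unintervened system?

Intervening sets Mood = 4 and removes its equation (Mood = min(Study, Focus) - 3).
Focus = -4 if Study >= 5 else 5  [with Study=4]  = 5
Grade = |Focus - Mood|  [with Focus=5, Mood=4]  = 1
Without intervention: Focus = -4 if Study >= 5 else 5  [with Study=4]  = 5; Mood = min(Study, Focus) - 3  [with Study=4, Focus=5]  = 1; Grade = |Focus - Mood|  [with Focus=5, Mood=1]  = 4.
Change = 1 − 4 = -3.

-3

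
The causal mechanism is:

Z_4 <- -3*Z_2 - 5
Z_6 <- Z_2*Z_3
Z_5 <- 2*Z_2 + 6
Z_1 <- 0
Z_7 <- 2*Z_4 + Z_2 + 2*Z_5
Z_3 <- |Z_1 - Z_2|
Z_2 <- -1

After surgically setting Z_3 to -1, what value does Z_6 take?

1

The intervention breaks the incoming arrows to Z_3: Z_3 <- |Z_1 - Z_2| no longer applies, and Z_3 = -1.
Z_6 = Z_2*Z_3  [with Z_2=-1, Z_3=-1]  = 1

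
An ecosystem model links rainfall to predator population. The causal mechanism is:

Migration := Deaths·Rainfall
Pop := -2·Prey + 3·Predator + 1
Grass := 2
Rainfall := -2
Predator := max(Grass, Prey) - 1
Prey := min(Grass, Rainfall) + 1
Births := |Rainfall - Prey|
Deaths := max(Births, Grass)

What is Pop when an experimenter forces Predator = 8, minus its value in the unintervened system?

do(Predator=8) replaces the equation Predator := max(Grass, Prey) - 1 with the constant Predator = 8.
Prey = min(Grass, Rainfall) + 1  [with Grass=2, Rainfall=-2]  = -1
Pop = -2·Prey + 3·Predator + 1  [with Prey=-1, Predator=8]  = 27
Without intervention: Prey = min(Grass, Rainfall) + 1  [with Grass=2, Rainfall=-2]  = -1; Predator = max(Grass, Prey) - 1  [with Grass=2, Prey=-1]  = 1; Pop = -2·Prey + 3·Predator + 1  [with Prey=-1, Predator=1]  = 6.
Change = 27 − 6 = 21.

21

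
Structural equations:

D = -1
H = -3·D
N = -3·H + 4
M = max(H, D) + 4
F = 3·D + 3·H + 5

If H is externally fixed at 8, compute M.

Under do(H=8), the mechanism H = -3·D is discarded; H is fixed at 8.
M = max(H, D) + 4  [with H=8, D=-1]  = 12

12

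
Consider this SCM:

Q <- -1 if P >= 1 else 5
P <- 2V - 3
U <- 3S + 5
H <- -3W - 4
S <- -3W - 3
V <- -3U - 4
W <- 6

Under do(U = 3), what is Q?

The intervention breaks the incoming arrows to U: U <- 3S + 5 no longer applies, and U = 3.
V = -3U - 4  [with U=3]  = -13
P = 2V - 3  [with V=-13]  = -29
Q = -1 if P >= 1 else 5  [with P=-29]  = 5

5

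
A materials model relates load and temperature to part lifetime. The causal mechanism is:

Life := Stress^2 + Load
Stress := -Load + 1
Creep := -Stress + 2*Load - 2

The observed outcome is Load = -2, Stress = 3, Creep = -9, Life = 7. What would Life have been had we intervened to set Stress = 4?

14

Under do(Stress=4), the mechanism Stress := -Load + 1 is discarded; Stress is fixed at 4.
Life = Stress^2 + Load  [with Stress=4, Load=-2]  = 14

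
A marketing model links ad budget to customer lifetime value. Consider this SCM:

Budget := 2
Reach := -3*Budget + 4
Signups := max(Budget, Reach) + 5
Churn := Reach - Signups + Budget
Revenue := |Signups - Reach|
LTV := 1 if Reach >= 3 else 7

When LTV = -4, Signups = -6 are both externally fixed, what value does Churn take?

Under do(LTV = -4, Signups = -6), each intervened variable's structural equation is replaced by its fixed value.
Reach = -3*Budget + 4  [with Budget=2]  = -2
Churn = Reach - Signups + Budget  [with Reach=-2, Signups=-6, Budget=2]  = 6

6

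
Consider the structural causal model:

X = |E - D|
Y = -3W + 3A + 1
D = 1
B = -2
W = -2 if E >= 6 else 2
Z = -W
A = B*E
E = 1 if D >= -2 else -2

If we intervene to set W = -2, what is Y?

1

Under do(W=-2), the mechanism W = -2 if E >= 6 else 2 is discarded; W is fixed at -2.
E = 1 if D >= -2 else -2  [with D=1]  = 1
A = B*E  [with B=-2, E=1]  = -2
Y = -3W + 3A + 1  [with W=-2, A=-2]  = 1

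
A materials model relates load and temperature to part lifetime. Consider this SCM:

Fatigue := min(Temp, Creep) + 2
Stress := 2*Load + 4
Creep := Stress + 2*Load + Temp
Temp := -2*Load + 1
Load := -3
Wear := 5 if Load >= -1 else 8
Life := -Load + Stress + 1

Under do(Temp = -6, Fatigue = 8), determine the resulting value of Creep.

-14

Setting Temp = -6, Fatigue = 8 by intervention discards those variables' equations.
Stress = 2*Load + 4  [with Load=-3]  = -2
Creep = Stress + 2*Load + Temp  [with Stress=-2, Load=-3, Temp=-6]  = -14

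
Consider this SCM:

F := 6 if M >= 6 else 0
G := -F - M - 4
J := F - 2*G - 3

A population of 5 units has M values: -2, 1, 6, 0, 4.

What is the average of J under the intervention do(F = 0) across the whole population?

8.6

do(F=0) breaks F's dependence on M. With F=0 fixed, J across the units is 1, 7, 17, 5, 13, mean 8.6.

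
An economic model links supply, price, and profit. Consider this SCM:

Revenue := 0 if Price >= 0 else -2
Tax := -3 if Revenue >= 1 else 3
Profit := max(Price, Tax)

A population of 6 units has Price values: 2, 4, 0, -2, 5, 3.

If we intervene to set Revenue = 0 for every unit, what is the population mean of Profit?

do(Revenue=0) breaks Revenue's dependence on Price. With Revenue=0 fixed, Profit across the units is 3, 4, 3, 3, 5, 3, mean 3.5.

3.5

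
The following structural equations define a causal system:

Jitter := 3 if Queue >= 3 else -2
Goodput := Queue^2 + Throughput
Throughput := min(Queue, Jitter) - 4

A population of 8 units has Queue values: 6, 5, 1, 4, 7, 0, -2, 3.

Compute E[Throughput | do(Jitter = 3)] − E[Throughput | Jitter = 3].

-1.25

do(Jitter=3) breaks Jitter's dependence on Queue. With Jitter=3 fixed, Throughput across the units is -1, -1, -3, -1, -1, -4, -6, -1, mean -2.25.
Conditioning on Jitter=3 selects the 5 unit(s) with Queue ∈ {6, 5, 4, 7, 3}. Their Throughput values: -1, -1, -1, -1, -1. Mean = -1.
Difference = -2.25 − (-1) = -1.25.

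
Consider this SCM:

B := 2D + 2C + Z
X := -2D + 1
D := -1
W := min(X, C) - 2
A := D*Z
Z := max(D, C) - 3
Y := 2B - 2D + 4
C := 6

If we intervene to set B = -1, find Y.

4

do(B=-1) replaces the equation B := 2D + 2C + Z with the constant B = -1.
Y = 2B - 2D + 4  [with B=-1, D=-1]  = 4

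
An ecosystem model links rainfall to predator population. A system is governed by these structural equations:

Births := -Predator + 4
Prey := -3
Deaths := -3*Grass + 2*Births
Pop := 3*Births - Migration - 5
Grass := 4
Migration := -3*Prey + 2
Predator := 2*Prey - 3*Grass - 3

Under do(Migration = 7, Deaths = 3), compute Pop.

63

Setting Migration = 7, Deaths = 3 by intervention discards those variables' equations.
Predator = 2*Prey - 3*Grass - 3  [with Prey=-3, Grass=4]  = -21
Births = -Predator + 4  [with Predator=-21]  = 25
Pop = 3*Births - Migration - 5  [with Births=25, Migration=7]  = 63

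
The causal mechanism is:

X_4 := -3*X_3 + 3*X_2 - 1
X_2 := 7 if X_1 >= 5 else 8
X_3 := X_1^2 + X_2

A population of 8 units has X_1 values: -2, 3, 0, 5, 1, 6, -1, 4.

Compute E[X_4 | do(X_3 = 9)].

-4.75

The intervention sets X_3=9 in all 8 units regardless of X_1. Recomputing X_4 per unit gives -4, -4, -4, -7, -4, -7, -4, -4; average -4.75.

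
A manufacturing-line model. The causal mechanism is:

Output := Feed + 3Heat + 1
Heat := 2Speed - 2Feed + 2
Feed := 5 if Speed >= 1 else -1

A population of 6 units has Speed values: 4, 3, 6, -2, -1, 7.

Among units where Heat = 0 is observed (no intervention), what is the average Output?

Observing Heat=0 restricts to units where Heat's equation naturally yields 0: Speed ∈ {4, -2}. In that subpopulation Output = 6, 0, mean 3.

3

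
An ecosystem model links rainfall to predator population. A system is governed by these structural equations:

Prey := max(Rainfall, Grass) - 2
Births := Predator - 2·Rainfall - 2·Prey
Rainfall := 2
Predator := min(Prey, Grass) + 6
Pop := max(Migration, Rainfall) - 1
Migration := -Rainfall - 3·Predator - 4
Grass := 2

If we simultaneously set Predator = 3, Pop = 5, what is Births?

-1

Setting Predator = 3, Pop = 5 by intervention discards those variables' equations.
Prey = max(Rainfall, Grass) - 2  [with Rainfall=2, Grass=2]  = 0
Births = Predator - 2·Rainfall - 2·Prey  [with Predator=3, Rainfall=2, Prey=0]  = -1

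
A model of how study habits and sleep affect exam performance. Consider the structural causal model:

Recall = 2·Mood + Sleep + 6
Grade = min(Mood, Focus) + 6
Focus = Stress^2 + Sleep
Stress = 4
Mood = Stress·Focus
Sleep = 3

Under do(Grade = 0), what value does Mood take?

do(Grade=0) replaces the equation Grade = min(Mood, Focus) + 6 with the constant Grade = 0.
No directed path runs from Grade to Mood, so Mood keeps its natural value.
Focus = Stress^2 + Sleep  [with Stress=4, Sleep=3]  = 19
Mood = Stress·Focus  [with Stress=4, Focus=19]  = 76

76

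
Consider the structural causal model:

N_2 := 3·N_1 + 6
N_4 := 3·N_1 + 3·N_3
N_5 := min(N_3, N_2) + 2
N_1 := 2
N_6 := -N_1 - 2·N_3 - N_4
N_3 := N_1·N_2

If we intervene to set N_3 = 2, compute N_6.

-18

The intervention breaks the incoming arrows to N_3: N_3 := N_1·N_2 no longer applies, and N_3 = 2.
N_4 = 3·N_1 + 3·N_3  [with N_1=2, N_3=2]  = 12
N_6 = -N_1 - 2·N_3 - N_4  [with N_1=2, N_3=2, N_4=12]  = -18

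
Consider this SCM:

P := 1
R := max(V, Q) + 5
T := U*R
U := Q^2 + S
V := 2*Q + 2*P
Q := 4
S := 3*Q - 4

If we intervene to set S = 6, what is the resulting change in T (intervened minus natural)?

-30

The intervention breaks the incoming arrows to S: S := 3*Q - 4 no longer applies, and S = 6.
V = 2*Q + 2*P  [with Q=4, P=1]  = 10
U = Q^2 + S  [with Q=4, S=6]  = 22
R = max(V, Q) + 5  [with V=10, Q=4]  = 15
T = U*R  [with U=22, R=15]  = 330
Without intervention: S = 3*Q - 4  [with Q=4]  = 8; V = 2*Q + 2*P  [with Q=4, P=1]  = 10; U = Q^2 + S  [with Q=4, S=8]  = 24; R = max(V, Q) + 5  [with V=10, Q=4]  = 15; T = U*R  [with U=24, R=15]  = 360.
Change = 330 − 360 = -30.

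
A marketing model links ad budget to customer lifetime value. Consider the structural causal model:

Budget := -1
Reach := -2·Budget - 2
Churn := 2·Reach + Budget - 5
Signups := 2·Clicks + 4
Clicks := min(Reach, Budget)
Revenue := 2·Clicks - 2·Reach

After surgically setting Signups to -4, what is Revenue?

Under do(Signups=-4), the mechanism Signups := 2·Clicks + 4 is discarded; Signups is fixed at -4.
Since Revenue is not a descendant of the intervened variable, it is unaffected.
Reach = -2·Budget - 2  [with Budget=-1]  = 0
Clicks = min(Reach, Budget)  [with Reach=0, Budget=-1]  = -1
Revenue = 2·Clicks - 2·Reach  [with Clicks=-1, Reach=0]  = -2

-2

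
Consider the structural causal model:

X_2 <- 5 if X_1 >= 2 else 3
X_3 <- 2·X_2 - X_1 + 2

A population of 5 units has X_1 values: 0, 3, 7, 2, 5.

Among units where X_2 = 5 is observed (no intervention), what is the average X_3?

7.75

Conditioning on X_2=5 selects the 4 unit(s) with X_1 ∈ {3, 7, 2, 5}. Their X_3 values: 9, 5, 10, 7. Mean = 7.75.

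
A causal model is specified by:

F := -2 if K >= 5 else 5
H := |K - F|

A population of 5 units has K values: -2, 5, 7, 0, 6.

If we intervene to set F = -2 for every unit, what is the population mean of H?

Under do(F=-2), F's equation is replaced by F=-2 for every unit. Per-unit H: 0, 7, 9, 2, 8. Mean = 5.2.

5.2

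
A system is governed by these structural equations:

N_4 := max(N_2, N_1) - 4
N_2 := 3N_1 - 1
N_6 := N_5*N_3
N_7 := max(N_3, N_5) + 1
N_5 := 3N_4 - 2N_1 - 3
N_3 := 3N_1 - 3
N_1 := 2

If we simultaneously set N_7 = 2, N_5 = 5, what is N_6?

Setting N_7 = 2, N_5 = 5 by intervention discards those variables' equations.
N_3 = 3N_1 - 3  [with N_1=2]  = 3
N_6 = N_5*N_3  [with N_5=5, N_3=3]  = 15

15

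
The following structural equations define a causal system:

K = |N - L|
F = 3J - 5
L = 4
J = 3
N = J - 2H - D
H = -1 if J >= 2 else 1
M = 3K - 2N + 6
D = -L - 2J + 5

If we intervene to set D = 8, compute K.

7

The intervention breaks the incoming arrows to D: D = -L - 2J + 5 no longer applies, and D = 8.
H = -1 if J >= 2 else 1  [with J=3]  = -1
N = J - 2H - D  [with J=3, H=-1, D=8]  = -3
K = |N - L|  [with N=-3, L=4]  = 7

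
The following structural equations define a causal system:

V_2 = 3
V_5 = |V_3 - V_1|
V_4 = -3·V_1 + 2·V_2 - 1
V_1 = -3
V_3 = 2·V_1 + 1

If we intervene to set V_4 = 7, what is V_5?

2

Intervening sets V_4 = 7 and removes its equation (V_4 = -3·V_1 + 2·V_2 - 1).
No directed path runs from V_4 to V_5, so V_5 keeps its natural value.
V_3 = 2·V_1 + 1  [with V_1=-3]  = -5
V_5 = |V_3 - V_1|  [with V_3=-5, V_1=-3]  = 2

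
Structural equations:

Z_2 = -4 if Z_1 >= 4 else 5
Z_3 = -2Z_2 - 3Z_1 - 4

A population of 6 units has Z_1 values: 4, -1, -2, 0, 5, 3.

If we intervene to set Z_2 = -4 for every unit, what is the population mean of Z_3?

-0.5

do(Z_2=-4) breaks Z_2's dependence on Z_1. With Z_2=-4 fixed, Z_3 across the units is -8, 7, 10, 4, -11, -5, mean -0.5.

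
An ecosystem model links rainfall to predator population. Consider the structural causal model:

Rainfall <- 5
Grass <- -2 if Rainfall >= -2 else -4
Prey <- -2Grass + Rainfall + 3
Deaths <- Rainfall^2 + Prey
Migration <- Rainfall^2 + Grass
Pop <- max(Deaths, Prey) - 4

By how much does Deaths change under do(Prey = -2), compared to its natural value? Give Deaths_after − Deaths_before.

The intervention breaks the incoming arrows to Prey: Prey <- -2Grass + Rainfall + 3 no longer applies, and Prey = -2.
Deaths = Rainfall^2 + Prey  [with Rainfall=5, Prey=-2]  = 23
Without intervention: Grass = -2 if Rainfall >= -2 else -4  [with Rainfall=5]  = -2; Prey = -2Grass + Rainfall + 3  [with Grass=-2, Rainfall=5]  = 12; Deaths = Rainfall^2 + Prey  [with Rainfall=5, Prey=12]  = 37.
Change = 23 − 37 = -14.

-14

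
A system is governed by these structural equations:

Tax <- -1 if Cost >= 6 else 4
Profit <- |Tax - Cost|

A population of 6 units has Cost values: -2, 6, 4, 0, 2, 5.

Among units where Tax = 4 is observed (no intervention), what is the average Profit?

Conditioning on Tax=4 selects the 5 unit(s) with Cost ∈ {-2, 4, 0, 2, 5}. Their Profit values: 6, 0, 4, 2, 1. Mean = 2.6.

2.6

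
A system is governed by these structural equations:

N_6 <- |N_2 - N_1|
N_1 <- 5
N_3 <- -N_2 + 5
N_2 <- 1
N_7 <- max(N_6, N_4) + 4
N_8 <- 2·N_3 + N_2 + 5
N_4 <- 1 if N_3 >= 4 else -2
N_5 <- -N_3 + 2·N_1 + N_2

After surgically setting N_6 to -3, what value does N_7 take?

5

Intervening sets N_6 = -3 and removes its equation (N_6 <- |N_2 - N_1|).
N_3 = -N_2 + 5  [with N_2=1]  = 4
N_4 = 1 if N_3 >= 4 else -2  [with N_3=4]  = 1
N_7 = max(N_6, N_4) + 4  [with N_6=-3, N_4=1]  = 5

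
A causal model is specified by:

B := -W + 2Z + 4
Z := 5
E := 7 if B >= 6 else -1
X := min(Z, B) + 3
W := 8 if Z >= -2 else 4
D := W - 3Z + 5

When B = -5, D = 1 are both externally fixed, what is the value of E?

-1

Setting B = -5, D = 1 by intervention discards those variables' equations.
E = 7 if B >= 6 else -1  [with B=-5]  = -1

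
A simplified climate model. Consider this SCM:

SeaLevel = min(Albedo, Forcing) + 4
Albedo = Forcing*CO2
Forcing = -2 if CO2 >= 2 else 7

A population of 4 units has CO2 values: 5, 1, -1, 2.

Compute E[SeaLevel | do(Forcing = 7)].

Every unit gets Forcing=7 under the intervention. SeaLevel values become 11, 11, -3, 11; E[SeaLevel|do(Forcing=7)] = 7.5.

7.5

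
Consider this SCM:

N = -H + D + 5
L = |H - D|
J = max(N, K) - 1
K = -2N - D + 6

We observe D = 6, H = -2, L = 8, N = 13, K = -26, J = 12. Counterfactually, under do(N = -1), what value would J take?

1

Under do(N=-1), the mechanism N = -H + D + 5 is discarded; N is fixed at -1.
K = -2N - D + 6  [with N=-1, D=6]  = 2
J = max(N, K) - 1  [with N=-1, K=2]  = 1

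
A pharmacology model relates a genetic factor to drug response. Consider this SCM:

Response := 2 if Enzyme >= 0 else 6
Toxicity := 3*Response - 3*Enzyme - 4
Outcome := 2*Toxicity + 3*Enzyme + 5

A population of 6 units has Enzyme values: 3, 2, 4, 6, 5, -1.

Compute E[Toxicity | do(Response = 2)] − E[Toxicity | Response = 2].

2.5

do(Response=2) breaks Response's dependence on Enzyme. With Response=2 fixed, Toxicity across the units is -7, -4, -10, -16, -13, 5, mean -7.5.
E[Toxicity|Response=2] averages over only the 5 units with Response=2 (Enzyme = 3, 2, 4, 6, 5): Toxicity = -7, -4, -10, -16, -13, mean -10.
Difference = -7.5 − (-10) = 2.5.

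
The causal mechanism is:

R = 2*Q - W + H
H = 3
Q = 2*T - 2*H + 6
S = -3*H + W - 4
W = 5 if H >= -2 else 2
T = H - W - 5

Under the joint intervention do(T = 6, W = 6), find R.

21

Setting T = 6, W = 6 by intervention discards those variables' equations.
Q = 2*T - 2*H + 6  [with T=6, H=3]  = 12
R = 2*Q - W + H  [with Q=12, W=6, H=3]  = 21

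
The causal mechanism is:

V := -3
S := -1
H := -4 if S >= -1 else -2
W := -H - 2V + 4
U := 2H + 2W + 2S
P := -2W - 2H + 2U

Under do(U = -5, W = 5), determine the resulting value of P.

Setting U = -5, W = 5 by intervention discards those variables' equations.
H = -4 if S >= -1 else -2  [with S=-1]  = -4
P = -2W - 2H + 2U  [with W=5, H=-4, U=-5]  = -12

-12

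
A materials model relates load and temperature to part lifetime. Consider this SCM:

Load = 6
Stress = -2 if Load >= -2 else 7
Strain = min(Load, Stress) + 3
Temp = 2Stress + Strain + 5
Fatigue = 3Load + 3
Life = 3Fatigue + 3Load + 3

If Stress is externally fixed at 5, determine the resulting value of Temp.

23

Under do(Stress=5), the mechanism Stress = -2 if Load >= -2 else 7 is discarded; Stress is fixed at 5.
Strain = min(Load, Stress) + 3  [with Load=6, Stress=5]  = 8
Temp = 2Stress + Strain + 5  [with Stress=5, Strain=8]  = 23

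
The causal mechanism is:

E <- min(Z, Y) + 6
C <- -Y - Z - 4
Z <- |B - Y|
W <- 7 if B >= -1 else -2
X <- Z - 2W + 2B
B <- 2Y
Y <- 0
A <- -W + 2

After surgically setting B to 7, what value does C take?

Under do(B=7), the mechanism B <- 2Y is discarded; B is fixed at 7.
Z = |B - Y|  [with B=7, Y=0]  = 7
C = -Y - Z - 4  [with Y=0, Z=7]  = -11

-11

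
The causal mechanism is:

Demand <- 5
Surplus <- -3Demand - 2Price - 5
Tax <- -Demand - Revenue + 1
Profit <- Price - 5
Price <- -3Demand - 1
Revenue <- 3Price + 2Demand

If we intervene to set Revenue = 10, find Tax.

-14

The intervention breaks the incoming arrows to Revenue: Revenue <- 3Price + 2Demand no longer applies, and Revenue = 10.
Tax = -Demand - Revenue + 1  [with Demand=5, Revenue=10]  = -14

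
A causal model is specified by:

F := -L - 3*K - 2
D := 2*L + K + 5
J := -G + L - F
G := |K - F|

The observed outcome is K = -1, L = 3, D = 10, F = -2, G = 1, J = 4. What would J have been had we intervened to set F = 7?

Under do(F=7), the mechanism F := -L - 3*K - 2 is discarded; F is fixed at 7.
G = |K - F|  [with K=-1, F=7]  = 8
J = -G + L - F  [with G=8, L=3, F=7]  = -12

-12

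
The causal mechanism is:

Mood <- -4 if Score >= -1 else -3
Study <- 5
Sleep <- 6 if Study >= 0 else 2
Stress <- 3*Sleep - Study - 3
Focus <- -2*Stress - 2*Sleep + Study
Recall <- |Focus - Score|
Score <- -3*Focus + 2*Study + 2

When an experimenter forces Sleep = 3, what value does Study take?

5

Under do(Sleep=3), the mechanism Sleep <- 6 if Study >= 0 else 2 is discarded; Sleep is fixed at 3.
Study is not downstream of the intervention, so its value is determined by the original equations.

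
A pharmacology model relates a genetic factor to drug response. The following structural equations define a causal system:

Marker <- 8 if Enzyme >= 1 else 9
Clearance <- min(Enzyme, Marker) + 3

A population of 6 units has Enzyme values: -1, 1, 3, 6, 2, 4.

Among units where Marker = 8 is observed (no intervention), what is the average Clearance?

6.2

Observing Marker=8 restricts to units where Marker's equation naturally yields 8: Enzyme ∈ {1, 3, 6, 2, 4}. In that subpopulation Clearance = 4, 6, 9, 5, 7, mean 6.2.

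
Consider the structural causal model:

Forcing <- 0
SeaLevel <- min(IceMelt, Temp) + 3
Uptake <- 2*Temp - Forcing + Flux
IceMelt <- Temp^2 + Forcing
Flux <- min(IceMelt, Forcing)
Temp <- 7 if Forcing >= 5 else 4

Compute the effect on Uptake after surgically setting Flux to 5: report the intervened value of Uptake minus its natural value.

The intervention breaks the incoming arrows to Flux: Flux <- min(IceMelt, Forcing) no longer applies, and Flux = 5.
Temp = 7 if Forcing >= 5 else 4  [with Forcing=0]  = 4
Uptake = 2*Temp - Forcing + Flux  [with Temp=4, Forcing=0, Flux=5]  = 13
Without intervention: Temp = 7 if Forcing >= 5 else 4  [with Forcing=0]  = 4; IceMelt = Temp^2 + Forcing  [with Temp=4, Forcing=0]  = 16; Flux = min(IceMelt, Forcing)  [with IceMelt=16, Forcing=0]  = 0; Uptake = 2*Temp - Forcing + Flux  [with Temp=4, Forcing=0, Flux=0]  = 8.
Change = 13 − 8 = 5.

5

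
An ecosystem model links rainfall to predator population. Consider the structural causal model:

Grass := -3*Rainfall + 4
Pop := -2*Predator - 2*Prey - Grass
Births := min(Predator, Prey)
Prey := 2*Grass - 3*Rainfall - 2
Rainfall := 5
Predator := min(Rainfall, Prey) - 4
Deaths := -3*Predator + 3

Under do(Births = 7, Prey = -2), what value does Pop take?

The joint intervention fixes Births = 7, Prey = -2, removing each variable's own equation.
Grass = -3*Rainfall + 4  [with Rainfall=5]  = -11
Predator = min(Rainfall, Prey) - 4  [with Rainfall=5, Prey=-2]  = -6
Pop = -2*Predator - 2*Prey - Grass  [with Predator=-6, Prey=-2, Grass=-11]  = 27

27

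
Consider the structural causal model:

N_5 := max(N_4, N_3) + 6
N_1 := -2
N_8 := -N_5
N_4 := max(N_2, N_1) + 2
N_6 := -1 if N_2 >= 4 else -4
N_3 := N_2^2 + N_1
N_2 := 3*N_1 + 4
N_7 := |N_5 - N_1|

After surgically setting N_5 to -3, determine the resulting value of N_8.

do(N_5=-3) replaces the equation N_5 := max(N_4, N_3) + 6 with the constant N_5 = -3.
N_8 = -N_5  [with N_5=-3]  = 3

3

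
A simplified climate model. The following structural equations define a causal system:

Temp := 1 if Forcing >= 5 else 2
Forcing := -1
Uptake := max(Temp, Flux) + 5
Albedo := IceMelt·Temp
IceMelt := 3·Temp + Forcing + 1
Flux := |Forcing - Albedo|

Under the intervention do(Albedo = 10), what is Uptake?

Under do(Albedo=10), the mechanism Albedo := IceMelt·Temp is discarded; Albedo is fixed at 10.
Temp = 1 if Forcing >= 5 else 2  [with Forcing=-1]  = 2
Flux = |Forcing - Albedo|  [with Forcing=-1, Albedo=10]  = 11
Uptake = max(Temp, Flux) + 5  [with Temp=2, Flux=11]  = 16

16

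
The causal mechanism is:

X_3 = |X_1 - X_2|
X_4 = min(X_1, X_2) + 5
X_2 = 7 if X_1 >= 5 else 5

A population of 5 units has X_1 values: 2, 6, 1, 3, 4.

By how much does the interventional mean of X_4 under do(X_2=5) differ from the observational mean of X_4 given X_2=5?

The intervention sets X_2=5 in all 5 units regardless of X_1. Recomputing X_4 per unit gives 7, 10, 6, 8, 9; average 8.
E[X_4|X_2=5] averages over only the 4 units with X_2=5 (X_1 = 2, 1, 3, 4): X_4 = 7, 6, 8, 9, mean 7.5.
Difference = 8 − 7.5 = 0.5.

0.5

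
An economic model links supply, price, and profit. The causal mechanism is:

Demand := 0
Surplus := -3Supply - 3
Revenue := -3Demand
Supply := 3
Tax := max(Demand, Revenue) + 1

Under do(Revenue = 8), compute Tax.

9

The intervention breaks the incoming arrows to Revenue: Revenue := -3Demand no longer applies, and Revenue = 8.
Tax = max(Demand, Revenue) + 1  [with Demand=0, Revenue=8]  = 9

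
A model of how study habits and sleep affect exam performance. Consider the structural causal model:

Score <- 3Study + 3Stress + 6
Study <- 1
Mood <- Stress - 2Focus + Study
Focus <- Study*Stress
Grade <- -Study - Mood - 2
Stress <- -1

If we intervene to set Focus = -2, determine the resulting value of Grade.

-7

The intervention breaks the incoming arrows to Focus: Focus <- Study*Stress no longer applies, and Focus = -2.
Mood = Stress - 2Focus + Study  [with Stress=-1, Focus=-2, Study=1]  = 4
Grade = -Study - Mood - 2  [with Study=1, Mood=4]  = -7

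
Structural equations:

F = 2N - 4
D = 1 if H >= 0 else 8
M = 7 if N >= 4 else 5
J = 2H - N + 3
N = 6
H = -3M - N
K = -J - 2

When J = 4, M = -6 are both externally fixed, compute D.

1

Setting J = 4, M = -6 by intervention discards those variables' equations.
H = -3M - N  [with M=-6, N=6]  = 12
D = 1 if H >= 0 else 8  [with H=12]  = 1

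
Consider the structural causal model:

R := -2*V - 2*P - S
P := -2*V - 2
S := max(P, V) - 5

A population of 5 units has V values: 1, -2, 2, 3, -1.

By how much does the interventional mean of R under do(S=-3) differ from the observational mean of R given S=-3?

1.2

Every unit gets S=-3 under the intervention. R values become 9, 3, 11, 13, 5; E[R|do(S=-3)] = 8.2.
Observing S=-3 restricts to units where S's equation naturally yields -3: V ∈ {-2, 2}. In that subpopulation R = 3, 11, mean 7.
Difference = 8.2 − 7 = 1.2.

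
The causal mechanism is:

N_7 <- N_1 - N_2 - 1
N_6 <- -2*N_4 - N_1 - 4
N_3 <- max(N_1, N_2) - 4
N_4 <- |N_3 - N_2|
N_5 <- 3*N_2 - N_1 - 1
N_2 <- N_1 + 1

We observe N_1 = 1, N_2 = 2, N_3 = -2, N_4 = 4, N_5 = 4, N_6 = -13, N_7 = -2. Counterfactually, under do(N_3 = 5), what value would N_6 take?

The intervention breaks the incoming arrows to N_3: N_3 <- max(N_1, N_2) - 4 no longer applies, and N_3 = 5.
N_2 = N_1 + 1  [with N_1=1]  = 2
N_4 = |N_3 - N_2|  [with N_3=5, N_2=2]  = 3
N_6 = -2*N_4 - N_1 - 4  [with N_4=3, N_1=1]  = -11

-11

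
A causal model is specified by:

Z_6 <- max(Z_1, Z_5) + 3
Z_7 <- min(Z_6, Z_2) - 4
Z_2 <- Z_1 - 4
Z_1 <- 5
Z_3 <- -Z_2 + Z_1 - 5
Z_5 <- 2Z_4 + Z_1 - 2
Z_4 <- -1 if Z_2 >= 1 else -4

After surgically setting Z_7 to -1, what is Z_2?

1

Under do(Z_7=-1), the mechanism Z_7 <- min(Z_6, Z_2) - 4 is discarded; Z_7 is fixed at -1.
Z_2 is not downstream of the intervention, so its value is determined by the original equations.
Z_2 = Z_1 - 4  [with Z_1=5]  = 1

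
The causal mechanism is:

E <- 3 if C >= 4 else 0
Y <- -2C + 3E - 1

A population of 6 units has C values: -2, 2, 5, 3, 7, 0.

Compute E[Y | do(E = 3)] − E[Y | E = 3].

7

Under do(E=3), E's equation is replaced by E=3 for every unit. Per-unit Y: 12, 4, -2, 2, -6, 8. Mean = 3.
E[Y|E=3] averages over only the 2 units with E=3 (C = 5, 7): Y = -2, -6, mean -4.
Difference = 3 − (-4) = 7.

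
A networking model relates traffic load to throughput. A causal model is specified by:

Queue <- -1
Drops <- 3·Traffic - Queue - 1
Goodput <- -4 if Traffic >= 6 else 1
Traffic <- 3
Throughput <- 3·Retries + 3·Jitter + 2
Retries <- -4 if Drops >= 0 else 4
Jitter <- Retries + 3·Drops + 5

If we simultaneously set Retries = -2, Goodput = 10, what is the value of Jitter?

30

Setting Retries = -2, Goodput = 10 by intervention discards those variables' equations.
Drops = 3·Traffic - Queue - 1  [with Traffic=3, Queue=-1]  = 9
Jitter = Retries + 3·Drops + 5  [with Retries=-2, Drops=9]  = 30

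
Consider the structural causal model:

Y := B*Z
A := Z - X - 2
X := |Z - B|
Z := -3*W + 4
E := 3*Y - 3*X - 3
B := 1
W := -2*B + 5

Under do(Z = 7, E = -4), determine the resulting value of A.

-1

Setting Z = 7, E = -4 by intervention discards those variables' equations.
X = |Z - B|  [with Z=7, B=1]  = 6
A = Z - X - 2  [with Z=7, X=6]  = -1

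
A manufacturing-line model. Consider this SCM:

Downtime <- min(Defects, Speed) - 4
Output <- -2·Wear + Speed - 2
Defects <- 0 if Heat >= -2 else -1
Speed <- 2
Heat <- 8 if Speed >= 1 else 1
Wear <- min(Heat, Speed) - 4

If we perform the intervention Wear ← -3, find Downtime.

The intervention breaks the incoming arrows to Wear: Wear <- min(Heat, Speed) - 4 no longer applies, and Wear = -3.
No directed path runs from Wear to Downtime, so Downtime keeps its natural value.
Heat = 8 if Speed >= 1 else 1  [with Speed=2]  = 8
Defects = 0 if Heat >= -2 else -1  [with Heat=8]  = 0
Downtime = min(Defects, Speed) - 4  [with Defects=0, Speed=2]  = -4

-4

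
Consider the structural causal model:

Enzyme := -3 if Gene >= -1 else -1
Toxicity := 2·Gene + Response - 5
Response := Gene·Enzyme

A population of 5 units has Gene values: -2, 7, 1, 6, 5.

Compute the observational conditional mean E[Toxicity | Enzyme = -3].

-9.75

Observing Enzyme=-3 restricts to units where Enzyme's equation naturally yields -3: Gene ∈ {7, 1, 6, 5}. In that subpopulation Toxicity = -12, -6, -11, -10, mean -9.75.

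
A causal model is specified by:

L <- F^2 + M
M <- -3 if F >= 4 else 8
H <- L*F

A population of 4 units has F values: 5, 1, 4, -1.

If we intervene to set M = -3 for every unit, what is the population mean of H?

do(M=-3) breaks M's dependence on F. With M=-3 fixed, H across the units is 110, -2, 52, 2, mean 40.5.

40.5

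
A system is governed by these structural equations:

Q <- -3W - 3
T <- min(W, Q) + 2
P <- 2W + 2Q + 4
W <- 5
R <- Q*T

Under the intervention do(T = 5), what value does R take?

-90

do(T=5) replaces the equation T <- min(W, Q) + 2 with the constant T = 5.
Q = -3W - 3  [with W=5]  = -18
R = Q*T  [with Q=-18, T=5]  = -90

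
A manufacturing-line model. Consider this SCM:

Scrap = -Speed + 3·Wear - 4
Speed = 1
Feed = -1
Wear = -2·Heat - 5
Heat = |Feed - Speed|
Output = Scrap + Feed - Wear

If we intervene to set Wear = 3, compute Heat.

2

Under do(Wear=3), the mechanism Wear = -2·Heat - 5 is discarded; Wear is fixed at 3.
Since Heat is not a descendant of the intervened variable, it is unaffected.
Heat = |Feed - Speed|  [with Feed=-1, Speed=1]  = 2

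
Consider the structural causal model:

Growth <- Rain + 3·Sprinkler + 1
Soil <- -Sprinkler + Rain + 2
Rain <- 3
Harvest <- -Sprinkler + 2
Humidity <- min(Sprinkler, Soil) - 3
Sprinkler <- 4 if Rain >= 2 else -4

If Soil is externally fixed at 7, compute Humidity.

do(Soil=7) replaces the equation Soil <- -Sprinkler + Rain + 2 with the constant Soil = 7.
Sprinkler = 4 if Rain >= 2 else -4  [with Rain=3]  = 4
Humidity = min(Sprinkler, Soil) - 3  [with Sprinkler=4, Soil=7]  = 1

1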